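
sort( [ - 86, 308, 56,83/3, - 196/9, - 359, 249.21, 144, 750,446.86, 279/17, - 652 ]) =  [ - 652 , - 359, - 86, - 196/9,279/17 , 83/3,56, 144,249.21,  308,446.86 , 750 ] 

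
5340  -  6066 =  - 726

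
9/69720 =3/23240 = 0.00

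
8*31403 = 251224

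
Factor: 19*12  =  2^2*3^1*19^1 = 228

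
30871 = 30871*1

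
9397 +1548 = 10945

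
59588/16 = 14897/4 = 3724.25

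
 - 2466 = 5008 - 7474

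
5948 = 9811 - 3863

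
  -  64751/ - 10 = 6475+1/10 = 6475.10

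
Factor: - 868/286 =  - 2^1*7^1*11^( - 1) * 13^( - 1)*31^1 = -434/143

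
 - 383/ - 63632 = 383/63632 = 0.01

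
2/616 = 1/308 = 0.00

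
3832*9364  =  35882848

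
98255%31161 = 4772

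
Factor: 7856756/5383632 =2^( - 2)*3^(-1 )*59^ ( - 1)*1901^ (  -  1)  *  1964189^1 = 1964189/1345908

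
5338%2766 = 2572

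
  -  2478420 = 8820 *(- 281 )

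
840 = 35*24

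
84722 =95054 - 10332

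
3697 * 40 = 147880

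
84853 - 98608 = -13755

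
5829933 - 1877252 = 3952681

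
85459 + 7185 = 92644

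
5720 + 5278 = 10998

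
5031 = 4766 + 265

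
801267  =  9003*89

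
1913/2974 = 1913/2974 = 0.64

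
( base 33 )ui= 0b1111110000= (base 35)SS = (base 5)13013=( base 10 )1008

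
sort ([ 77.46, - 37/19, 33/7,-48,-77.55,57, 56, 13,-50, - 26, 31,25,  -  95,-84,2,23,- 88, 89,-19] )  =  [-95, - 88,-84,-77.55,-50,-48,-26,-19,-37/19,2, 33/7,13, 23,25, 31,  56, 57, 77.46,89 ] 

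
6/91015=6/91015 = 0.00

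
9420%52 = 8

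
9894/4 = 2473 + 1/2 = 2473.50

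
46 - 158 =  - 112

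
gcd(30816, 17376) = 96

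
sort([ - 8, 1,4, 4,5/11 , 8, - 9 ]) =[-9, - 8 , 5/11, 1, 4, 4,  8 ]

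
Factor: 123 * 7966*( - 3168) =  - 3104063424 = -2^6*3^3*7^1*11^1*41^1*569^1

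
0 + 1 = 1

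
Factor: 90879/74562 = 30293/24854= 2^( - 1 )*17^(-2) *43^( - 1)*30293^1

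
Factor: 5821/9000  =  2^(-3) * 3^( - 2 )*5^( - 3)*5821^1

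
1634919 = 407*4017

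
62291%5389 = 3012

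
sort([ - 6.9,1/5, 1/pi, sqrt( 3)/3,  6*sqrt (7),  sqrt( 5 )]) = [- 6.9, 1/5,1/pi , sqrt( 3) /3, sqrt(5 ),6*sqrt(7)]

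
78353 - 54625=23728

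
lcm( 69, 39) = 897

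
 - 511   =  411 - 922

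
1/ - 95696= - 1/95696 = - 0.00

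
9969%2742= 1743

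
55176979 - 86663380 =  - 31486401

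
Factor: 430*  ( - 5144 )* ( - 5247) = 11605944240  =  2^4 * 3^2*5^1* 11^1 * 43^1*53^1*643^1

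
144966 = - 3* ( -48322)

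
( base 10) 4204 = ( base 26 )65i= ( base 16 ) 106C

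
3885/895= 777/179 = 4.34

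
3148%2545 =603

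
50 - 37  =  13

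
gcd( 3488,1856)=32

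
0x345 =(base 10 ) 837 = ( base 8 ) 1505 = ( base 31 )r0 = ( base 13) 4C5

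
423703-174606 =249097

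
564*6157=3472548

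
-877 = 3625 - 4502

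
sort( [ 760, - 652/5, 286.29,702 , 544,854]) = [ - 652/5,286.29,544,702,760, 854 ]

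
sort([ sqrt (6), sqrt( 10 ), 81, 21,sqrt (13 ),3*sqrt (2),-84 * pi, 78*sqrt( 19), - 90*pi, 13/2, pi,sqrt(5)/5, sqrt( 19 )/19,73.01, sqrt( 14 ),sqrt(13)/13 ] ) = [ - 90*pi, - 84 * pi, sqrt(19) /19, sqrt(  13 )/13,sqrt( 5 )/5, sqrt( 6), pi,sqrt( 10 ), sqrt(13),  sqrt(14), 3 * sqrt(2)  ,  13/2, 21, 73.01, 81, 78*sqrt( 19 )]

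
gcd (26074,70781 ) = 1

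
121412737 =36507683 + 84905054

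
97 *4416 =428352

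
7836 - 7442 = 394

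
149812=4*37453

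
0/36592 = 0 = 0.00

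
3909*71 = 277539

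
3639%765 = 579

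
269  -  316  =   - 47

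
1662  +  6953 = 8615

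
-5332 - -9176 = 3844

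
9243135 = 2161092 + 7082043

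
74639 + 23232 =97871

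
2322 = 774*3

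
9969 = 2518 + 7451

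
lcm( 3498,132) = 6996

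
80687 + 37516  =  118203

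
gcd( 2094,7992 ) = 6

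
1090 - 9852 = -8762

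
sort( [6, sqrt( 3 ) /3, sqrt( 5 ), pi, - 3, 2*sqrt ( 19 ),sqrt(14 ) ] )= [ - 3,sqrt( 3 ) /3, sqrt( 5),  pi, sqrt( 14 ), 6,2 * sqrt(19) ]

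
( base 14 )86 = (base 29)42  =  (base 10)118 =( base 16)76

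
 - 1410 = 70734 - 72144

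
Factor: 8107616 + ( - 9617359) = -23^1 * 41^1*1601^1=   -1509743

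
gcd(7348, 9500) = 4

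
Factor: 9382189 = 1489^1*6301^1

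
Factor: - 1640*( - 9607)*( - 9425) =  - 2^3*5^3*13^2*29^1*41^1*739^1 = - 148495399000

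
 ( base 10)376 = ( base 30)CG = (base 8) 570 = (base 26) EC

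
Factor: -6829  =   - 6829^1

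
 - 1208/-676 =1 + 133/169 = 1.79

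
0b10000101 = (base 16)85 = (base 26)53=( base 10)133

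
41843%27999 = 13844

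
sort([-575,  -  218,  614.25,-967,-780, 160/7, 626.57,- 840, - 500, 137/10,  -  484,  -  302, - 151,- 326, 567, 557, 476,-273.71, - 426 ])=[-967, -840, - 780, - 575,- 500,-484 ,-426,-326, -302, -273.71, - 218, - 151,137/10, 160/7, 476,557, 567, 614.25, 626.57]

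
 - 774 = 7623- 8397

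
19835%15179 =4656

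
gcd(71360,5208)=8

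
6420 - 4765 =1655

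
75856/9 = 8428 + 4/9 = 8428.44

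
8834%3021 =2792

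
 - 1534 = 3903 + -5437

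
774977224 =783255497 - 8278273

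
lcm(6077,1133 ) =66847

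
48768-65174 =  - 16406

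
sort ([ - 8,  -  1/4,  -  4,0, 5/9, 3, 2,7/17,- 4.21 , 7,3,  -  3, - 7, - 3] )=[ - 8 , - 7, - 4.21, - 4, - 3, - 3, - 1/4,  0,7/17,5/9,2, 3, 3,7]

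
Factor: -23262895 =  - 5^1*4652579^1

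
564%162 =78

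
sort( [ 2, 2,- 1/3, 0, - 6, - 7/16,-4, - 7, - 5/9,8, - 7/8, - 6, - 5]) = [ - 7, - 6,- 6, - 5 , - 4, - 7/8,  -  5/9, - 7/16,- 1/3,0,2,2, 8 ]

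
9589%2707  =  1468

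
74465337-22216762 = 52248575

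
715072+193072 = 908144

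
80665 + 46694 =127359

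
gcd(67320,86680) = 440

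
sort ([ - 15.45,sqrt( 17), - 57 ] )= [ - 57, - 15.45,sqrt ( 17)] 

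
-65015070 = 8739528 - 73754598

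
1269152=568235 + 700917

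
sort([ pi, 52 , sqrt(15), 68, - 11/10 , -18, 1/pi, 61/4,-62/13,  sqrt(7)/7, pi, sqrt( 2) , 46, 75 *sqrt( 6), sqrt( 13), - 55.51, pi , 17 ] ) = [ - 55.51, - 18, - 62/13 ,  -  11/10, 1/pi,  sqrt( 7)/7,sqrt(2 ),pi, pi, pi, sqrt ( 13 ),sqrt( 15),61/4,  17,46, 52, 68, 75*sqrt(6)] 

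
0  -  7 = - 7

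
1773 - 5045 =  - 3272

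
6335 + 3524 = 9859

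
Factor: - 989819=-139^1* 7121^1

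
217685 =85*2561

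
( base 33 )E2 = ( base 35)D9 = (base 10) 464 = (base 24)j8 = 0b111010000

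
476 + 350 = 826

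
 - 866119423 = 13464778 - 879584201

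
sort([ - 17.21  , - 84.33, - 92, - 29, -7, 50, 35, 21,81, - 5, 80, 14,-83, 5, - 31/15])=[ - 92, - 84.33, - 83, - 29, - 17.21, - 7, - 5, - 31/15, 5  ,  14,21 , 35, 50, 80, 81]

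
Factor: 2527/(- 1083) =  - 3^( - 1) * 7^1   =  - 7/3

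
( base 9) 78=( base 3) 2122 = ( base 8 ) 107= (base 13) 56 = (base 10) 71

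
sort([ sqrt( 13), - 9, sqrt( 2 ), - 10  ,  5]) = [ - 10, - 9,sqrt( 2 ), sqrt( 13 ),  5 ]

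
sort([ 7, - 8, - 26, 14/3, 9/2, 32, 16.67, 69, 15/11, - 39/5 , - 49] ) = [ - 49,-26, - 8,-39/5,  15/11,9/2, 14/3,7, 16.67, 32,69 ]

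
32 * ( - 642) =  - 20544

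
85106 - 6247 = 78859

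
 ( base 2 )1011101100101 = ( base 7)23314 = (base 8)13545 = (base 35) 4v4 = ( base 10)5989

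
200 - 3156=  - 2956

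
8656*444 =3843264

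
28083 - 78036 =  - 49953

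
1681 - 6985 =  - 5304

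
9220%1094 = 468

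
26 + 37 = 63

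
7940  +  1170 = 9110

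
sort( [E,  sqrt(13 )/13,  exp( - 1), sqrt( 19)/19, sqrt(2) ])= [ sqrt( 19)/19, sqrt(13)/13,exp(- 1),sqrt( 2 ), E ]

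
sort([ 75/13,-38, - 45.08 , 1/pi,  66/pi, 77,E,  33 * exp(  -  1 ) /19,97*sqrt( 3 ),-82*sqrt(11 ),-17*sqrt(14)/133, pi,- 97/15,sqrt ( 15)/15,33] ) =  [ - 82 * sqrt( 11 ),-45.08,-38,-97/15 , - 17*  sqrt(14 )/133 , sqrt(15 ) /15,1/pi, 33 * exp (- 1 ) /19 , E,pi, 75/13, 66/pi,33,77, 97*sqrt(3 )] 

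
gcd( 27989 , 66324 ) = 1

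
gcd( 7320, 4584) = 24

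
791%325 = 141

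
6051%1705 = 936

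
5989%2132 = 1725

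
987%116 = 59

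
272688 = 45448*6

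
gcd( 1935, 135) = 45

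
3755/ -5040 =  - 751/1008 = - 0.75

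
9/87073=9/87073 = 0.00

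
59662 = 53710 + 5952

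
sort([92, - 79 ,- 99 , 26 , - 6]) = [ - 99, - 79,- 6,26,  92]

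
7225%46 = 3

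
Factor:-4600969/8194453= - 19^( - 1 )*617^1*7457^1*431287^( - 1 ) 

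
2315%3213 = 2315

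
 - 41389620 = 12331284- 53720904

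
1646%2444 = 1646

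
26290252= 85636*307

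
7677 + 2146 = 9823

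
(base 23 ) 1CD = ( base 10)818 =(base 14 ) 426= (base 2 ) 1100110010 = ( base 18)298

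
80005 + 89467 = 169472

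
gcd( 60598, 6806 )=82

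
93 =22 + 71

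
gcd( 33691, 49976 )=1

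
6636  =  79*84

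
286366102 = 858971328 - 572605226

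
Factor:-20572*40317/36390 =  - 2^1*5^ ( - 1 )*37^1*89^1*139^1*151^1*1213^( - 1 ) =- 138233554/6065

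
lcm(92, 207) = 828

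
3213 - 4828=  - 1615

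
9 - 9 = 0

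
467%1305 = 467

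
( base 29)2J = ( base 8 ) 115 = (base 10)77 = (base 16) 4D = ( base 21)3E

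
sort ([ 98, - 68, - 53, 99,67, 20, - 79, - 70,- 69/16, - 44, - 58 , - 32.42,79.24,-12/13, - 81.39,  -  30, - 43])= [ -81.39, -79, - 70,  -  68 , - 58,-53, - 44, - 43, - 32.42, - 30, - 69/16, - 12/13, 20 , 67,79.24,98,99] 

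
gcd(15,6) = 3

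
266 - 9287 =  - 9021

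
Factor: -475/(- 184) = 2^(-3)*  5^2*19^1 * 23^( - 1 )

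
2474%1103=268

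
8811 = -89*( - 99) 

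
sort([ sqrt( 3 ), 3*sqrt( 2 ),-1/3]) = [ - 1/3, sqrt( 3), 3*sqrt ( 2)]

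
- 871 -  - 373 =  - 498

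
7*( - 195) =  - 1365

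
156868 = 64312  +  92556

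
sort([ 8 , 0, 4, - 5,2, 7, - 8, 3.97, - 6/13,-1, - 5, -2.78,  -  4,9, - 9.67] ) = [ - 9.67, - 8,-5, - 5, - 4, - 2.78, - 1, - 6/13, 0 , 2, 3.97, 4, 7, 8, 9]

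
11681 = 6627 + 5054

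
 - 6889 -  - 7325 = 436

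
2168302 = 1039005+1129297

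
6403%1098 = 913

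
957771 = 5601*171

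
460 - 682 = -222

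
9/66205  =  9/66205 = 0.00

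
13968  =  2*6984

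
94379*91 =8588489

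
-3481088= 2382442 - 5863530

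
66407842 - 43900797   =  22507045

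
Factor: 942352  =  2^4*58897^1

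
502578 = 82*6129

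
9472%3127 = 91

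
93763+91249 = 185012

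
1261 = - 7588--8849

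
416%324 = 92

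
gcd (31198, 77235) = 19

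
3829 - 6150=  - 2321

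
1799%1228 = 571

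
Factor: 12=2^2*3^1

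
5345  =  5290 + 55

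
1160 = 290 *4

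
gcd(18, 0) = 18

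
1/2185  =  1/2185 = 0.00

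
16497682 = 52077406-35579724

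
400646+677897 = 1078543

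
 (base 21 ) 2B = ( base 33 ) 1k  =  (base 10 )53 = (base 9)58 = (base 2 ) 110101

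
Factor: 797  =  797^1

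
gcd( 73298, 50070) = 2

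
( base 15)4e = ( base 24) 32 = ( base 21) 3B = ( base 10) 74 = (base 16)4a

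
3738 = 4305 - 567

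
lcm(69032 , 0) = 0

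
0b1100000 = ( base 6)240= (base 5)341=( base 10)96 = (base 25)3L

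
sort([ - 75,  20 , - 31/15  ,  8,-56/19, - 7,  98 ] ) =[-75, - 7, - 56/19, - 31/15,8, 20, 98 ]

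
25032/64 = 3129/8  =  391.12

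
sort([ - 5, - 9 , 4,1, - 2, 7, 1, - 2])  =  [ - 9,-5, - 2,  -  2,1, 1, 4,7] 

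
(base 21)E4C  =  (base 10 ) 6270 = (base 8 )14176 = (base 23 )BJE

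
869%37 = 18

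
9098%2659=1121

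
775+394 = 1169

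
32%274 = 32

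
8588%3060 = 2468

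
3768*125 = 471000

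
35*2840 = 99400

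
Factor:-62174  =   - 2^1*7^1*4441^1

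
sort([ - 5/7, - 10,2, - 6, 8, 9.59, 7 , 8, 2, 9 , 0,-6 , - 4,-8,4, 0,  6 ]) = [  -  10,-8,-6,-6,-4,-5/7 , 0 , 0  ,  2,2, 4, 6, 7,8, 8, 9,9.59 ]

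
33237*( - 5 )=-166185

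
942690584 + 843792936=1786483520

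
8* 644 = 5152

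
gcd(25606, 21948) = 3658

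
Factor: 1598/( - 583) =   -  2^1*11^( - 1 )*17^1*47^1*53^(-1 )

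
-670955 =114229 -785184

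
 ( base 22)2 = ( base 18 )2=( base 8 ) 2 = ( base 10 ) 2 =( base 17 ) 2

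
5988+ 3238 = 9226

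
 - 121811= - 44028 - 77783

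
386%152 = 82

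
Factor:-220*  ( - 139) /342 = 2^1*3^ (-2)*5^1*11^1 * 19^ ( - 1) * 139^1 = 15290/171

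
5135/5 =1027 = 1027.00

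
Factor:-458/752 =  - 229/376 = - 2^( - 3)*47^ ( - 1)*229^1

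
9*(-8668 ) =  - 78012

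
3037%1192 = 653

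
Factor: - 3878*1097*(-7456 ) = 2^6*7^1*233^1*277^1*1097^1=31719061696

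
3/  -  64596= - 1  +  21531/21532 = - 0.00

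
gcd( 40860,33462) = 18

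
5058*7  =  35406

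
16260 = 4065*4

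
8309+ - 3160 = 5149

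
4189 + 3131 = 7320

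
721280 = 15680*46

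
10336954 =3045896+7291058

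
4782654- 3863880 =918774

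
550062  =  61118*9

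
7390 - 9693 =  - 2303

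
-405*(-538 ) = 217890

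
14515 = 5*2903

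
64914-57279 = 7635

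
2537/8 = 317 + 1/8 = 317.12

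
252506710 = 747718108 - 495211398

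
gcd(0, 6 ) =6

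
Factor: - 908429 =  - 17^1*53437^1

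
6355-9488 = -3133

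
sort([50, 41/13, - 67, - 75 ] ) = [ - 75, - 67,  41/13,50]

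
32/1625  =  32/1625 =0.02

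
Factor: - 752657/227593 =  - 443^1  *1699^1*227593^( - 1)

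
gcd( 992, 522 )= 2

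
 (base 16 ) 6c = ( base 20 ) 58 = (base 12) 90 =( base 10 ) 108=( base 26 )44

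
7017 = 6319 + 698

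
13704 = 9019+4685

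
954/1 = 954= 954.00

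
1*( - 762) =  - 762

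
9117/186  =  3039/62 =49.02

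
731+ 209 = 940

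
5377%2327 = 723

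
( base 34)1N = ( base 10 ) 57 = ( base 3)2010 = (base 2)111001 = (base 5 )212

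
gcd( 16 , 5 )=1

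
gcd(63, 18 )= 9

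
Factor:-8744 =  - 2^3*1093^1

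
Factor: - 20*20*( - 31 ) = 12400=   2^4*  5^2*31^1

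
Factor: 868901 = 11^2 * 43^1*167^1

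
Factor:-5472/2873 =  - 2^5*3^2*13^ (  -  2 )*17^( - 1)*19^1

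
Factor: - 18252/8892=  - 3^1 * 13^1*19^( - 1) = - 39/19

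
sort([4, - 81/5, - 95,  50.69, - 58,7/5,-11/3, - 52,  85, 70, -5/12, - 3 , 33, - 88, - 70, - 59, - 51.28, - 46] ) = [  -  95, - 88, - 70, - 59, - 58, - 52, - 51.28,  -  46, - 81/5 ,-11/3, - 3, - 5/12, 7/5,  4,33,50.69  ,  70, 85]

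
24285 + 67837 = 92122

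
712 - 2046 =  - 1334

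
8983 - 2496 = 6487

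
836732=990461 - 153729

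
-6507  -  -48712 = 42205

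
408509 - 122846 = 285663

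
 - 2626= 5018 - 7644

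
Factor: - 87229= - 19^1 * 4591^1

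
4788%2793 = 1995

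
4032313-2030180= 2002133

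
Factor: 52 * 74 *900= 3463200 = 2^5 * 3^2 * 5^2*13^1*37^1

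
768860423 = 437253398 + 331607025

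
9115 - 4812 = 4303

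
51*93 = 4743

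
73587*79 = 5813373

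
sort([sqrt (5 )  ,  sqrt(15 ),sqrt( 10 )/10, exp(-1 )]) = [ sqrt(10 )/10, exp( - 1),  sqrt(5 ),sqrt(15 ) ]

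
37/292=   37/292  =  0.13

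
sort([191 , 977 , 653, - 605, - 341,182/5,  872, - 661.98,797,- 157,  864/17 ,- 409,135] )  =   [-661.98,-605, - 409,  -  341, -157,182/5, 864/17, 135,191,653, 797,  872, 977]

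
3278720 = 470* 6976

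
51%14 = 9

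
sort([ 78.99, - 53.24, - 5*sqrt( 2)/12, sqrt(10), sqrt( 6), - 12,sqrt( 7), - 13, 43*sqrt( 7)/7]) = [ - 53.24, - 13, - 12,-5*sqrt( 2)/12, sqrt( 6),sqrt ( 7),sqrt( 10), 43*sqrt(7)/7, 78.99 ]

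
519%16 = 7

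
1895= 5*379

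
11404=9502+1902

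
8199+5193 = 13392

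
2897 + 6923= 9820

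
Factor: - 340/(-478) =170/239 = 2^1*5^1*17^1*239^ ( - 1)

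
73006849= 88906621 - 15899772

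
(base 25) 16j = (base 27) 12B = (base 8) 1432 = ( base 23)1BC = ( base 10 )794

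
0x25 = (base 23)1E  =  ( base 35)12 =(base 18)21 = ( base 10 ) 37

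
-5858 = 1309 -7167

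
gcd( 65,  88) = 1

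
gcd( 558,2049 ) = 3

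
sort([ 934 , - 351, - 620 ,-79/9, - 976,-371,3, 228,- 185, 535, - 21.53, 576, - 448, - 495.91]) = [ -976, - 620,-495.91, - 448,  -  371 ,  -  351, - 185, - 21.53,-79/9, 3,228,535,576,934]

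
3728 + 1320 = 5048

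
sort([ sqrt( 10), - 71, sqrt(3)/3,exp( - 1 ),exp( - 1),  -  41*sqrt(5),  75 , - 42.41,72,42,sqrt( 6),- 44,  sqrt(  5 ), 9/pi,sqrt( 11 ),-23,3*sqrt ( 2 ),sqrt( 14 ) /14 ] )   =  [ - 41*sqrt( 5), - 71 ,  -  44,-42.41, - 23,sqrt(14)/14,  exp(  -  1), exp( - 1), sqrt( 3 )/3,sqrt(5),sqrt( 6), 9/pi,sqrt(10), sqrt( 11 ), 3* sqrt(2),42,72,75 ]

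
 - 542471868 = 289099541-831571409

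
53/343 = 53/343 = 0.15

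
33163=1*33163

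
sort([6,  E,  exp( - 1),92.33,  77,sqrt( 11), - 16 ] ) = [ - 16,exp( - 1 ),E , sqrt( 11),6, 77,92.33] 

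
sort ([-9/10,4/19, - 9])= [-9, - 9/10,4/19 ] 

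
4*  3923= 15692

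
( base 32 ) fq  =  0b111111010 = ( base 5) 4011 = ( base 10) 506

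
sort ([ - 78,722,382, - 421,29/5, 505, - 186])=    [ - 421, - 186, - 78, 29/5,382, 505, 722]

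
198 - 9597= - 9399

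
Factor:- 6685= -5^1*7^1*191^1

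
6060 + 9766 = 15826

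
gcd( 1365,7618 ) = 13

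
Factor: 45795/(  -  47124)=-15265/15708 = - 2^( - 2) * 3^(-1 )*5^1 * 7^ (  -  1)*11^( - 1 )*17^( - 1) * 43^1*71^1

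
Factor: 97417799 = 67^1*1453997^1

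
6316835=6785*931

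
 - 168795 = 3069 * ( - 55)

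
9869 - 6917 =2952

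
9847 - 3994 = 5853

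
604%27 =10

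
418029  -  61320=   356709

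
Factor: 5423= 11^1*17^1*29^1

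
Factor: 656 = 2^4 * 41^1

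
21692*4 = 86768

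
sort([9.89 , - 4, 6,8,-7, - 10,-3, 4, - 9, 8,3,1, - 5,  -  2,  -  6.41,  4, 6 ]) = [-10, - 9, - 7,-6.41, - 5, - 4, - 3 , - 2 , 1 , 3,4, 4 , 6,6,  8,8,9.89 ] 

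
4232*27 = 114264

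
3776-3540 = 236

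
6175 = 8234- 2059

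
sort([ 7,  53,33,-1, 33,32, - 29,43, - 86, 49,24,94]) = [ -86, - 29,-1,7,24, 32,  33, 33 , 43,49,53  ,  94]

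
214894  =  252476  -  37582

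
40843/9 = 4538+1/9 = 4538.11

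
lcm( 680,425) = 3400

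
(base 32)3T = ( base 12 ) A5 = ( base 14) 8D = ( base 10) 125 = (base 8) 175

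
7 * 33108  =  231756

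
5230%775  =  580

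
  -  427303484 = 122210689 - 549514173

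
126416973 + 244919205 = 371336178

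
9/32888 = 9/32888 = 0.00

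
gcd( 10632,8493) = 3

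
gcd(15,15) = 15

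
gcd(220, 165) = 55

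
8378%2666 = 380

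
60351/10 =6035 +1/10 =6035.10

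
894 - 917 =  - 23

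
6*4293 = 25758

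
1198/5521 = 1198/5521 = 0.22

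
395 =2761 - 2366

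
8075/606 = 13 + 197/606 = 13.33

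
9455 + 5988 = 15443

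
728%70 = 28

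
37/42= 37/42  =  0.88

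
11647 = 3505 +8142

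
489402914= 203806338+285596576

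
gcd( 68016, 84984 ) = 24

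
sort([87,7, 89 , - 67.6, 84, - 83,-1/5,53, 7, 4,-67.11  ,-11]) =[ -83 ,-67.6 ,- 67.11,-11, - 1/5, 4, 7, 7, 53, 84, 87, 89] 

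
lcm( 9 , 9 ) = 9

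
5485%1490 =1015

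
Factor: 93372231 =3^1*229^1*135913^1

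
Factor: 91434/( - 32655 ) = - 2^1*5^( - 1 )*7^1 = - 14/5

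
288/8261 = 288/8261 = 0.03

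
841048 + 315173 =1156221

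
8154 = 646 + 7508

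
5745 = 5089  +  656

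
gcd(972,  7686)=18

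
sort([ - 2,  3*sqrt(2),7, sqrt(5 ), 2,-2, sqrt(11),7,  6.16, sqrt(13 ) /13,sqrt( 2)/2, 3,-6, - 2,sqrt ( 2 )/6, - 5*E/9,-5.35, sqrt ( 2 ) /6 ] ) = [-6, - 5.35 , -2, - 2,  -  2,- 5 * E/9,  sqrt(2)/6, sqrt( 2) /6, sqrt(13 )/13,sqrt( 2 )/2,2, sqrt( 5),  3, sqrt( 11 ),3*sqrt( 2),  6.16,7, 7]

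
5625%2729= 167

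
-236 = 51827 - 52063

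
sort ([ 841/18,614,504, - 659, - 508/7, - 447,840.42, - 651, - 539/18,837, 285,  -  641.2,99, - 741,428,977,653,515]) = [ - 741, - 659,-651, - 641.2, - 447, - 508/7, - 539/18,841/18,99 , 285,428, 504, 515,  614,653,837,840.42,977 ]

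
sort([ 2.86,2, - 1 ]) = [-1 , 2 , 2.86 ] 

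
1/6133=1/6133  =  0.00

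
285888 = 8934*32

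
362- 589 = -227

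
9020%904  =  884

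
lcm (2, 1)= 2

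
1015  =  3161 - 2146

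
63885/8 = 7985 + 5/8 = 7985.62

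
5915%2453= 1009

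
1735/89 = 1735/89 = 19.49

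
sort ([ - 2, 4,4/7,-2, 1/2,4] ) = [-2,-2, 1/2, 4/7,4, 4 ]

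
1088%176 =32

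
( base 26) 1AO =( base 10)960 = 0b1111000000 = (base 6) 4240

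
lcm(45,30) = 90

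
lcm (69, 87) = 2001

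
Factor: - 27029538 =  - 2^1*3^4*166849^1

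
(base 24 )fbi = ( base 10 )8922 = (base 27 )C6C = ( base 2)10001011011010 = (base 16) 22DA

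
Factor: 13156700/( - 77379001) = -2^2 * 5^2*7^( - 1)*19^( - 1 )*149^1*883^1*581797^( -1 )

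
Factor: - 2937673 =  - 2937673^1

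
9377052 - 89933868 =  - 80556816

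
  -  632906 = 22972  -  655878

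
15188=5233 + 9955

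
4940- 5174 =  - 234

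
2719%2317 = 402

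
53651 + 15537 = 69188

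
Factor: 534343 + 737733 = 1272076 = 2^2*13^1*17^1 * 1439^1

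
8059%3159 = 1741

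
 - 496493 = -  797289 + 300796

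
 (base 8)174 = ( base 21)5J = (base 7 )235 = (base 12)A4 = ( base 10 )124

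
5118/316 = 16 + 31/158 = 16.20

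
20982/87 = 241+5/29=241.17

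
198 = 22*9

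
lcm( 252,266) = 4788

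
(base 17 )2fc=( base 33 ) PK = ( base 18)2AH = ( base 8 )1515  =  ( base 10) 845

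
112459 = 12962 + 99497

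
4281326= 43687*98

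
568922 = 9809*58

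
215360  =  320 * 673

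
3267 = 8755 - 5488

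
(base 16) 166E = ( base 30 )6bc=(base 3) 21212200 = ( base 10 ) 5742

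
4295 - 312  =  3983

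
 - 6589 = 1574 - 8163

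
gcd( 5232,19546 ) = 2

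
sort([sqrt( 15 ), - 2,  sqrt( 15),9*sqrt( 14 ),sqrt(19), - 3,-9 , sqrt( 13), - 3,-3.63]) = [ - 9,-3.63, - 3, - 3, - 2, sqrt( 13 ), sqrt( 15), sqrt( 15), sqrt( 19 ), 9*sqrt ( 14) ] 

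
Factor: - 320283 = -3^2 * 19^1*1873^1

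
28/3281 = 28/3281=0.01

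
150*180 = 27000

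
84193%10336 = 1505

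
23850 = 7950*3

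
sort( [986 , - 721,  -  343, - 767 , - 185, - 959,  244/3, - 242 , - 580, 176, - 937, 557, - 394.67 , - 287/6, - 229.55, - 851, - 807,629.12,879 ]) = [- 959, - 937, - 851 , - 807, - 767 , - 721, - 580, - 394.67, - 343,-242, - 229.55, - 185, - 287/6 , 244/3, 176, 557 , 629.12,879,986] 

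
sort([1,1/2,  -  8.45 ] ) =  [ - 8.45, 1/2,  1 ]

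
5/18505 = 1/3701 = 0.00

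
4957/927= 5 + 322/927 = 5.35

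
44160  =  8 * 5520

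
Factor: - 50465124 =  -  2^2 * 3^2*1401809^1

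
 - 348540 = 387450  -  735990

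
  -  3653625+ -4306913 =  - 7960538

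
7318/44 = 166 + 7/22 = 166.32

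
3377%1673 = 31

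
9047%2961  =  164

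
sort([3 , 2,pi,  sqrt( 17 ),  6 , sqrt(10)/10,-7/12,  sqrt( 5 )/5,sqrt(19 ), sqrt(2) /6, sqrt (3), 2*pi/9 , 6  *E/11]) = [ - 7/12 , sqrt( 2 ) /6  ,  sqrt( 10 ) /10,  sqrt(5 ) /5,  2 *pi/9,6*E/11,  sqrt( 3),  2 , 3 , pi , sqrt( 17), sqrt(19),6]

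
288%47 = 6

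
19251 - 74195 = -54944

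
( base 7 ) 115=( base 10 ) 61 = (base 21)2J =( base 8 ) 75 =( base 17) 3a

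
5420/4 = 1355=1355.00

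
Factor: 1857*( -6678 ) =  - 12401046 = - 2^1*3^3*7^1*53^1 *619^1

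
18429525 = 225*81909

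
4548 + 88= 4636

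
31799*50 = 1589950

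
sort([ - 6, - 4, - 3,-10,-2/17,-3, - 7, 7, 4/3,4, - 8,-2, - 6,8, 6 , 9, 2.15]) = [ - 10,-8,-7, - 6, - 6, - 4, - 3, - 3, - 2, - 2/17, 4/3, 2.15 , 4, 6, 7, 8 , 9 ]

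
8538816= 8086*1056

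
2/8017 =2/8017 = 0.00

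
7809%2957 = 1895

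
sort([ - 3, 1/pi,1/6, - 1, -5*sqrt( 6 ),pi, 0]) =[ - 5*sqrt(6), - 3,-1,0,1/6,1/pi,pi] 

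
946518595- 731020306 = 215498289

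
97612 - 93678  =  3934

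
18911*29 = 548419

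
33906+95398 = 129304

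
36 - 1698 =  - 1662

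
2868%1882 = 986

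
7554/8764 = 3777/4382= 0.86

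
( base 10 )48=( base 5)143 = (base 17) 2e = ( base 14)36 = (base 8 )60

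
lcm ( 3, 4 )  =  12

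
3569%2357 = 1212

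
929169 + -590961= 338208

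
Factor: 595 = 5^1*7^1*17^1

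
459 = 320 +139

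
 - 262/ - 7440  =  131/3720 = 0.04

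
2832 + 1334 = 4166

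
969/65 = 14 + 59/65 = 14.91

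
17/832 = 17/832 = 0.02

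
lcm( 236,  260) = 15340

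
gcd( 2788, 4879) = 697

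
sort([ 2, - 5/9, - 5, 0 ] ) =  [ - 5, - 5/9,0, 2 ] 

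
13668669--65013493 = 78682162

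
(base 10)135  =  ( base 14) 99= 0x87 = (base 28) 4n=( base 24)5f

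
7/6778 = 7/6778 = 0.00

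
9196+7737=16933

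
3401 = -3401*( - 1)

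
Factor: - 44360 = -2^3*5^1*1109^1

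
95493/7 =95493/7 = 13641.86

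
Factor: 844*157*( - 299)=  - 39619892 = -  2^2*13^1 * 23^1*157^1* 211^1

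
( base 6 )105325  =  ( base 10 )8981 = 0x2315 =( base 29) ajk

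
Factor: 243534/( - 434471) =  - 2^1*3^1*37^1 * 1097^1*434471^ ( - 1) 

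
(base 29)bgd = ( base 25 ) FE3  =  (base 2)10011000000000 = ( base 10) 9728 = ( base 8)23000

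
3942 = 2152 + 1790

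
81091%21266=17293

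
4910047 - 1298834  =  3611213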